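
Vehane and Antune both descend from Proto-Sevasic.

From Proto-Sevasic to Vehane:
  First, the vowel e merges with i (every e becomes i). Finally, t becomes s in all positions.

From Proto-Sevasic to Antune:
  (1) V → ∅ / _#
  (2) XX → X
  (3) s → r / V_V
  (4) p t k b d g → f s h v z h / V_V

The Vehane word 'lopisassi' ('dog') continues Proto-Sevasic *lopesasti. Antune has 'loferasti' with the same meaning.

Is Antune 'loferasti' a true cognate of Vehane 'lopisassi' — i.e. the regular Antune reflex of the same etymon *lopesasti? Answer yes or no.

Derive the expected Antune reflex of *lopesasti:
Antune: start from *lopesasti.
  rule 1 (apocope): lopesasti → lopesast
  rule 2: no change — lopesast
  rule 3 (rhotacism): lopesast → loperast
  rule 4 (intervocalic lenition): loperast → loferast
  ⇒ Antune loferast
The regular Antune reflex would be 'loferast', but the attested form is 'loferasti'. The correspondence is irregular, so they are not cognates (the Antune form has a different source).

no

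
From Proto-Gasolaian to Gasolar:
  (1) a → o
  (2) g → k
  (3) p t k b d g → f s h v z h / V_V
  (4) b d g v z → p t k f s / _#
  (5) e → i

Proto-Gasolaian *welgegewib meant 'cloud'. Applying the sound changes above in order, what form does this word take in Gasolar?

wilkihiwip

Gasolar: *welgegewib > welkekewib > welkehewib > welkehewip > wilkihiwip  (by unconditioned shift, intervocalic lenition, final devoicing, vowel merger)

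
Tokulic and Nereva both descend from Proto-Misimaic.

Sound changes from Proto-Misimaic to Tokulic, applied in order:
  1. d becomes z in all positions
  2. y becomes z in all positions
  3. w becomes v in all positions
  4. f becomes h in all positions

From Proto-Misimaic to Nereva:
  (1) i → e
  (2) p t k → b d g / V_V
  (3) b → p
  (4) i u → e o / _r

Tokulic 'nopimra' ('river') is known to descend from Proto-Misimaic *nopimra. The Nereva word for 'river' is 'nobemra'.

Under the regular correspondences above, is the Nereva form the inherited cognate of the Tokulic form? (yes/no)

Derive the expected Nereva reflex of *nopimra:
Nereva: start from *nopimra.
  rule 1 (vowel merger): nopimra → nopemra
  rule 2 (intervocalic voicing): nopemra → nobemra
  rule 3 (unconditioned shift): nobemra → nopemra
  rule 4: no change — nopemra
  ⇒ Nereva nopemra
The regular Nereva reflex would be 'nopemra', but the attested form is 'nobemra'. The correspondence is irregular, so they are not cognates (the Nereva form has a different source).

no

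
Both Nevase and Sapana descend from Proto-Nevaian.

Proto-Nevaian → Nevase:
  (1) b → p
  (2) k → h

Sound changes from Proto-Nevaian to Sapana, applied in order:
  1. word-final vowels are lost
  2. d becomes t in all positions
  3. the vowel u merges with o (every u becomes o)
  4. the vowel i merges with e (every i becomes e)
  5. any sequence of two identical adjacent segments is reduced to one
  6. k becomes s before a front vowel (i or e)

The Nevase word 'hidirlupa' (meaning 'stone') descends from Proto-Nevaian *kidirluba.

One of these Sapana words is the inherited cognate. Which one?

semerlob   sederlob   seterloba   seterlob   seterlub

Sapana: *kidirluba > kidirlub > kitirlub > kitirlob > keterlob > seterlob  (by apocope, unconditioned shift, vowel merger, vowel merger, palatalisation)

seterlob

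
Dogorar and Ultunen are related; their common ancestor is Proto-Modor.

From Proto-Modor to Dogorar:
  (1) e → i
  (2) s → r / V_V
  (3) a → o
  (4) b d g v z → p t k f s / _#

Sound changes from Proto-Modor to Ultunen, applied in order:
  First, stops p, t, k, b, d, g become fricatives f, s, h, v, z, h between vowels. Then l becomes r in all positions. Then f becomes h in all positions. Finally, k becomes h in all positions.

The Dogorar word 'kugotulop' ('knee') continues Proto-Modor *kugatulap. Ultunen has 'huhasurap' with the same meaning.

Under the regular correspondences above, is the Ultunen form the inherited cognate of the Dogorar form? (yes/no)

Derive the expected Ultunen reflex of *kugatulap:
Ultunen: start from *kugatulap.
  rule 1 (intervocalic lenition): kugatulap → kuhasulap
  rule 2 (unconditioned shift): kuhasulap → kuhasurap
  rule 3: no change — kuhasurap
  rule 4 (unconditioned shift): kuhasurap → huhasurap
  ⇒ Ultunen huhasurap
Ultunen 'huhasurap' matches the regular reflex exactly, so the pair is cognate.

yes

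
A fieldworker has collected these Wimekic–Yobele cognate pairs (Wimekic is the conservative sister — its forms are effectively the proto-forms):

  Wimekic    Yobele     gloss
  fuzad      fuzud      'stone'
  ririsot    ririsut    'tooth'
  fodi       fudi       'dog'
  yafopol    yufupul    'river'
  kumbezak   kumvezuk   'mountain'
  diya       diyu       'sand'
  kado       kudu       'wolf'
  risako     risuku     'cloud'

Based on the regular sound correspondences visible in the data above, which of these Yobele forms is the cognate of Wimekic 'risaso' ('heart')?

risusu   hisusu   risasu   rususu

risusu

fuzad ~ fuzud, kumbezak ~ kumvezuk — Wimekic a corresponds to Yobele u after a consonant, before a consonant other than r, m, n, p, b, f, v.
kado ~ kudu, risako ~ risuku — Wimekic o corresponds to Yobele u word-finally.
Applying these to Wimekic 'risaso':
  risaso → risuso   (a→u after a consonant, before a consonant other than r, m, n, p, b, f, v)
  risuso → risusu   (o→u word-finally)
So the Yobele cognate is 'risusu'.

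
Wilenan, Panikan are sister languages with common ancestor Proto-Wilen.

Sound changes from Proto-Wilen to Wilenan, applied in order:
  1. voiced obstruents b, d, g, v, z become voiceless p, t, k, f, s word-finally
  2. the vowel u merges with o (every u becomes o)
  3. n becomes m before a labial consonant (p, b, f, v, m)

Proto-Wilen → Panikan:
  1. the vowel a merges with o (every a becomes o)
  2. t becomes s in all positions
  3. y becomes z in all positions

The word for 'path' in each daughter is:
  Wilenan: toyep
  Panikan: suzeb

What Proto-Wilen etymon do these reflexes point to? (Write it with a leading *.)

Position 3: Wilenan has y, Panikan has z. Wilenan preserves y here (none of its changes turn any other segment into y), so the proto-segment is *y.
Position 5: Wilenan has p, Panikan has b. Panikan preserves b here (none of its changes turn any other segment into b), so the proto-segment is *b.
Position 2: Wilenan has o, Panikan has u. Panikan preserves u here (none of its changes turn any other segment into u), so the proto-segment is *u.
Continuing position by position gives *tuyeb; check it forward:
Wilenan: *tuyeb
  tuyeb → tuyep   [final devoicing]
  tuyep → toyep   [vowel merger]
  toyep (rule 3 does not apply)
  giving Wilenan toyep.
Panikan: *tuyeb
  tuyeb (rule 1 does not apply)
  tuyeb → suyeb   [unconditioned shift]
  suyeb → suzeb   [unconditioned shift]
  giving Panikan suzeb.
*tuyeb is the unique common source.

*tuyeb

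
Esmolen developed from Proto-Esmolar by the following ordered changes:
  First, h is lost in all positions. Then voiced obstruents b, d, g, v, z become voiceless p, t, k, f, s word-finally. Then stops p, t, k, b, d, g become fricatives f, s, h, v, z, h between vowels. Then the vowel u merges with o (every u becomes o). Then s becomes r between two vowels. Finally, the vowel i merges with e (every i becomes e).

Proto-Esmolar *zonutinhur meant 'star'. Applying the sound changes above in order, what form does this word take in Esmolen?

Esmolen: start from *zonutinhur.
  rule 1 (h-loss): zonutinhur → zonutinur
  rule 2: no change — zonutinur
  rule 3 (intervocalic lenition): zonutinur → zonusinur
  rule 4 (vowel merger): zonusinur → zonosinor
  rule 5 (rhotacism): zonosinor → zonorinor
  rule 6 (vowel merger): zonorinor → zonorenor
  ⇒ Esmolen zonorenor

zonorenor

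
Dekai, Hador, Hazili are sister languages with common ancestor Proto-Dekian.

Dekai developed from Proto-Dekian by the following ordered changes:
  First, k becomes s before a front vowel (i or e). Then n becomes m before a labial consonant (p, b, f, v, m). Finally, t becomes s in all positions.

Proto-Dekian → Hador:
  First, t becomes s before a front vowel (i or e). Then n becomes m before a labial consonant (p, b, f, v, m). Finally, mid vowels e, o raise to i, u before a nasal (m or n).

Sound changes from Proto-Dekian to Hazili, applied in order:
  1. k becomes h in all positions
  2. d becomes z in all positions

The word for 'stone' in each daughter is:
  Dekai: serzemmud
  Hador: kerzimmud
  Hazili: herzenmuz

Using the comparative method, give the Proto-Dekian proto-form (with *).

Position 5: Dekai has e, Hador has i, Hazili has e. Dekai preserves e here (none of its changes turn any other segment into e), so the proto-segment is *e.
Position 6: Dekai has m, Hador has m, Hazili has n. Hazili preserves n here (none of its changes turn any other segment into n), so the proto-segment is *n.
Continuing position by position gives *kerzenmud; check it forward:
Dekai: start from *kerzenmud.
  rule 1 (palatalisation): kerzenmud → serzenmud
  rule 2 (nasal place assimilation): serzenmud → serzemmud
  rule 3: no change — serzemmud
  ⇒ Dekai serzemmud
Hador: start from *kerzenmud.
  rule 1: no change — kerzenmud
  rule 2 (nasal place assimilation): kerzenmud → kerzemmud
  rule 3 (pre-nasal raising): kerzemmud → kerzimmud
  ⇒ Hador kerzimmud
Hazili: *kerzenmud
  kerzenmud → herzenmud   [unconditioned shift]
  herzenmud → herzenmuz   [unconditioned shift]
  giving Hazili herzenmuz.
Only *kerzenmud yields all of Dekai serzemmud, Hador kerzimmud, Hazili herzenmuz.

*kerzenmud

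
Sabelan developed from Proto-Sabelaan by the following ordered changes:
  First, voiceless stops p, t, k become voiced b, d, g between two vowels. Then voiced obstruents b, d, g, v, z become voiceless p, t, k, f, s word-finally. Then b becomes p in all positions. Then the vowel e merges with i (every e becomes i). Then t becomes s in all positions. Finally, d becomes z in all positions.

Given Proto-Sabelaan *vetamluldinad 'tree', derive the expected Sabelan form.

vizamlulzinas

Sabelan: *vetamluldinad > vedamluldinad > vedamluldinat > vidamluldinat > vidamluldinas > vizamlulzinas  (by intervocalic voicing, final devoicing, vowel merger, unconditioned shift, unconditioned shift)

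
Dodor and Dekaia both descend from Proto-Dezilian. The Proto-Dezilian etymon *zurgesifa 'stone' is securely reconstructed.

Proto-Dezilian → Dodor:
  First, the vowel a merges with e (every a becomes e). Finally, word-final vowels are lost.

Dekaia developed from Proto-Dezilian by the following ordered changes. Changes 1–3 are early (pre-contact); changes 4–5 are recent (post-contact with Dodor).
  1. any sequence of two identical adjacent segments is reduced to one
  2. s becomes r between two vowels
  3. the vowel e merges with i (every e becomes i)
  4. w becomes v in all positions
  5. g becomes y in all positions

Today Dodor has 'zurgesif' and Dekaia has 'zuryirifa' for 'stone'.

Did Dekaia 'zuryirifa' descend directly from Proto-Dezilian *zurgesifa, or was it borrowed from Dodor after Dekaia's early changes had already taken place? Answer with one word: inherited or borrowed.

inherited

If inherited, *zurgesifa would pass through all of Dekaia's changes:
Dekaia: *zurgesifa > zurgerifa > zurgirifa > zuryirifa  (by rhotacism, vowel merger, unconditioned shift)
If borrowed from Dodor 'zurgesif' after the early changes, it would undergo only the recent ones:
  rule 4 (unconditioned shift): no change (zurgesif)
  rule 5 (unconditioned shift): zurgesif → zuryesif
  ⇒ as a loan: zuryesif
Dekaia 'zuryirifa' matches the inherited outcome exactly, so it is an inherited cognate, not a loan.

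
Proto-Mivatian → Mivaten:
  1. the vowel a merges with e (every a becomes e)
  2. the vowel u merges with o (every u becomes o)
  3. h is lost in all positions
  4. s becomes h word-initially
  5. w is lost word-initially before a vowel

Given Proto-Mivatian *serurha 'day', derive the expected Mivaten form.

herore

Mivaten: start from *serurha.
  rule 1 (vowel merger): serurha → serurhe
  rule 2 (vowel merger): serurhe → serorhe
  rule 3 (h-loss): serorhe → serore
  rule 4 (debuccalisation): serore → herore
  rule 5: no change — herore
  ⇒ Mivaten herore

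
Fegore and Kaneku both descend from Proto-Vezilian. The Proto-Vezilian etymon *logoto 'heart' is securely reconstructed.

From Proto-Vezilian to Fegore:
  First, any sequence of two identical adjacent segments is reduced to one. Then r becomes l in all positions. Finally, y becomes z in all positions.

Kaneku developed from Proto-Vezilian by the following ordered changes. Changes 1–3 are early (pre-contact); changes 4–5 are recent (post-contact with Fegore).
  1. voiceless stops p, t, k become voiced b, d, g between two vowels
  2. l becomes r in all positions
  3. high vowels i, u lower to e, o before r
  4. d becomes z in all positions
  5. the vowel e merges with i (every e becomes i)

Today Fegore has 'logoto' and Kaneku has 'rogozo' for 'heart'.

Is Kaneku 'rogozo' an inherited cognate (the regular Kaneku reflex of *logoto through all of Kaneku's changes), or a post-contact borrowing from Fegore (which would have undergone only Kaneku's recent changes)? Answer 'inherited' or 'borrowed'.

If inherited, *logoto would pass through all of Kaneku's changes:
Kaneku: *logoto > logodo > rogodo > rogozo  (by intervocalic voicing, unconditioned shift, unconditioned shift)
If borrowed from Fegore 'logoto' after the early changes, it would undergo only the recent ones:
  rule 4 (unconditioned shift): no change (logoto)
  rule 5 (vowel merger): no change (logoto)
  ⇒ as a loan: logoto
Kaneku 'rogozo' matches the inherited outcome exactly, so it is an inherited cognate, not a loan.

inherited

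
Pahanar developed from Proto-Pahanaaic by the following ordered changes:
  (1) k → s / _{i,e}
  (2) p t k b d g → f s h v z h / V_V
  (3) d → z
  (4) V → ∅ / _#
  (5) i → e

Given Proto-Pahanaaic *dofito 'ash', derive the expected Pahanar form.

zofes

Pahanar: *dofito > dofiso > zofiso > zofis > zofes  (by intervocalic lenition, unconditioned shift, apocope, vowel merger)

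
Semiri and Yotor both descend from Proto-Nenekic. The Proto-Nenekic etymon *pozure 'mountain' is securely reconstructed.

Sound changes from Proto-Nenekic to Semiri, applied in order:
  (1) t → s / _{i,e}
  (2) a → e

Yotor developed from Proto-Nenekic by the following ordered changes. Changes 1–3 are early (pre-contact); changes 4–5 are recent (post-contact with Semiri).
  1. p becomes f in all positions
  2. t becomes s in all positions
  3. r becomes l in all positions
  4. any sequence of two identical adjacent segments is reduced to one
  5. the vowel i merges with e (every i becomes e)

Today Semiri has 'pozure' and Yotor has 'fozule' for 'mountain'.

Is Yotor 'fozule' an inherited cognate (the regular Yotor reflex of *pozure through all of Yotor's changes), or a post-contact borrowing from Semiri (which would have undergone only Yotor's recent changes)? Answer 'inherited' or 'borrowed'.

inherited

If inherited, *pozure would pass through all of Yotor's changes:
Yotor: *pozure
  pozure → fozure   [unconditioned shift]
  fozure (rule 2 does not apply)
  fozure → fozule   [unconditioned shift]
  fozule (rule 4 does not apply)
  fozule (rule 5 does not apply)
  giving Yotor fozule.
If borrowed from Semiri 'pozure' after the early changes, it would undergo only the recent ones:
  rule 4 (degemination): no change (pozure)
  rule 5 (vowel merger): no change (pozure)
  ⇒ as a loan: pozure
Yotor 'fozule' matches the inherited outcome exactly, so it is an inherited cognate, not a loan.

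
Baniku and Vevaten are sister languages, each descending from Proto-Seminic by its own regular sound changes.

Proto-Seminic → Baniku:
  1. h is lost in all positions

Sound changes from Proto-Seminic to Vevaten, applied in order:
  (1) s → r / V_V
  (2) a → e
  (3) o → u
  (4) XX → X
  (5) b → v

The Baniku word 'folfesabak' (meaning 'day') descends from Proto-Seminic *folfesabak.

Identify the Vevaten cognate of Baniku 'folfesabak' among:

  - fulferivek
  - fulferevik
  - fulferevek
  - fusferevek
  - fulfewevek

fulferevek

Vevaten: *folfesabak > folferabak > folferebek > fulferebek > fulferevek  (by rhotacism, vowel merger, vowel merger, unconditioned shift)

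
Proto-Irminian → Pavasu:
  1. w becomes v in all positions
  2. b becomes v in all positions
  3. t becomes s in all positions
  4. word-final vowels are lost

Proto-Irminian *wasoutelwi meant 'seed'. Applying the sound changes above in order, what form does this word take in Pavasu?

Pavasu: *wasoutelwi > vasoutelvi > vasouselvi > vasouselv  (by unconditioned shift, unconditioned shift, apocope)

vasouselv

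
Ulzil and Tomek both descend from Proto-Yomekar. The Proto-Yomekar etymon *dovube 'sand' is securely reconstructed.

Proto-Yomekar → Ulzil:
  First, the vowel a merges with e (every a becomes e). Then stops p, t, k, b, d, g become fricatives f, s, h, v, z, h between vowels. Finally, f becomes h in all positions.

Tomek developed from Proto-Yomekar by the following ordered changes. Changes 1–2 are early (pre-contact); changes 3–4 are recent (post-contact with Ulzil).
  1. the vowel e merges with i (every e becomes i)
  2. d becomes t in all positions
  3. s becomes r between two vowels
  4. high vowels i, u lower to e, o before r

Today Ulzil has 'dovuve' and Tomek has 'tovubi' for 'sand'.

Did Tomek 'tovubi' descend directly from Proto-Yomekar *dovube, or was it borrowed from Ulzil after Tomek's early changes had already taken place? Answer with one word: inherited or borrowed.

inherited

If inherited, *dovube would pass through all of Tomek's changes:
Tomek: *dovube > dovubi > tovubi  (by vowel merger, unconditioned shift)
If borrowed from Ulzil 'dovuve' after the early changes, it would undergo only the recent ones:
  rule 3 (rhotacism): no change (dovuve)
  rule 4 (pre-rhotic lowering): no change (dovuve)
  ⇒ as a loan: dovuve
Tomek 'tovubi' matches the inherited outcome exactly, so it is an inherited cognate, not a loan.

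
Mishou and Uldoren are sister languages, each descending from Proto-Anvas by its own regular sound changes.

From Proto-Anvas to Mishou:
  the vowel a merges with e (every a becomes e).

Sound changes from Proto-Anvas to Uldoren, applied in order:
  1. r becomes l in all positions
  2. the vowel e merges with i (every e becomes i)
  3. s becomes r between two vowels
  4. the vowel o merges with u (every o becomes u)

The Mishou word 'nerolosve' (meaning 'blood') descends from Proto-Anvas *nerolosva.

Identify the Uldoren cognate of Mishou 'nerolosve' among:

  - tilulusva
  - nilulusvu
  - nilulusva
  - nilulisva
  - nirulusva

nilulusva

Uldoren: *nerolosva > nelolosva > nilolosva > nilulusva  (by unconditioned shift, vowel merger, vowel merger)
The other candidates each miss or misapply at least one Uldoren change.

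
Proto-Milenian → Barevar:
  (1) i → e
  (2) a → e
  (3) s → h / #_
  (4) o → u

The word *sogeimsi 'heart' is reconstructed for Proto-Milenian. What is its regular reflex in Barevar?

Barevar: *sogeimsi
  sogeimsi → sogeemse   [vowel merger]
  sogeemse (rule 2 does not apply)
  sogeemse → hogeemse   [debuccalisation]
  hogeemse → hugeemse   [vowel merger]
  giving Barevar hugeemse.

hugeemse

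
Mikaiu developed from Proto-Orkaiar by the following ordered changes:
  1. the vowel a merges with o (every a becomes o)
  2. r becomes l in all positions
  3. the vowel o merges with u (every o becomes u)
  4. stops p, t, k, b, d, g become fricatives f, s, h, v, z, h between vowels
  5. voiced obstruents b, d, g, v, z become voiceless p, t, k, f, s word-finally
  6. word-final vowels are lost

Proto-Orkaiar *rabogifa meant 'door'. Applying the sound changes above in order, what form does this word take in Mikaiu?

Mikaiu: *rabogifa > robogifo > lobogifo > lubugifu > luvuhifu > luvuhif  (by vowel merger, unconditioned shift, vowel merger, intervocalic lenition, apocope)

luvuhif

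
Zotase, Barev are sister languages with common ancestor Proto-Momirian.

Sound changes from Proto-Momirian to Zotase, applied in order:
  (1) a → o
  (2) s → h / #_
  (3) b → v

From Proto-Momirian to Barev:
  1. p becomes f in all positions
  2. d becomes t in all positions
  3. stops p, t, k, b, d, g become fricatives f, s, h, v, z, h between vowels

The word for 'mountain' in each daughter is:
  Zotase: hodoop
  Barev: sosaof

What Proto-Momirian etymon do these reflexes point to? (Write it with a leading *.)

Position 1: Zotase has h, Barev has s. Taking the neighbouring segments as reconstructed: Zotase h could go back to *s or *h; Barev s can only go back to *s — the one source consistent with every daughter is *s.
Position 3: Zotase has d, Barev has s. Zotase preserves d here (none of its changes turn any other segment into d), so the proto-segment is *d.
This points to *sodaop. Verify forward in each daughter:
Zotase: *sodaop
  sodaop → sodoop   [vowel merger]
  sodoop → hodoop   [debuccalisation]
  hodoop (rule 3 does not apply)
  giving Zotase hodoop.
Barev: *sodaop
  sodaop → sodaof   [unconditioned shift]
  sodaof → sotaof   [unconditioned shift]
  sotaof → sosaof   [intervocalic lenition]
  giving Barev sosaof.
Only *sodaop yields all of Zotase hodoop, Barev sosaof.

*sodaop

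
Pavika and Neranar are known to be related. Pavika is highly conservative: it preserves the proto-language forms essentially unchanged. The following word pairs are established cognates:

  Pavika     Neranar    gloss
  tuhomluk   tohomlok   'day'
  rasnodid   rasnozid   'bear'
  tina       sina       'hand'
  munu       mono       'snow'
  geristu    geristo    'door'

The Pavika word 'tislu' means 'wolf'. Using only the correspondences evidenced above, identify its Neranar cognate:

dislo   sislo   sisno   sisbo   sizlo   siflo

sislo

tina ~ sina — Pavika t corresponds to Neranar s word-initially before a front vowel.
munu ~ mono, geristu ~ geristo — Pavika u corresponds to Neranar o word-finally.
Applying these to Pavika 'tislu':
  tislu → sislu   (t→s word-initially before a front vowel)
  sislu → sislo   (u→o word-finally)
So the Neranar cognate is 'sislo'.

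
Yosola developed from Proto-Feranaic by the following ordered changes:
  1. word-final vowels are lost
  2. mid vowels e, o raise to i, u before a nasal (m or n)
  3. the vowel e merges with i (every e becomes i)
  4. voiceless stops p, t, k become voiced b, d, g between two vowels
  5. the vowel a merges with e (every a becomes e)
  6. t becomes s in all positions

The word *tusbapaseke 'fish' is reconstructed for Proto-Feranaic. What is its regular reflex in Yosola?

susbebesik

Yosola: *tusbapaseke > tusbapasek > tusbapasik > tusbabasik > tusbebesik > susbebesik  (by apocope, vowel merger, intervocalic voicing, vowel merger, unconditioned shift)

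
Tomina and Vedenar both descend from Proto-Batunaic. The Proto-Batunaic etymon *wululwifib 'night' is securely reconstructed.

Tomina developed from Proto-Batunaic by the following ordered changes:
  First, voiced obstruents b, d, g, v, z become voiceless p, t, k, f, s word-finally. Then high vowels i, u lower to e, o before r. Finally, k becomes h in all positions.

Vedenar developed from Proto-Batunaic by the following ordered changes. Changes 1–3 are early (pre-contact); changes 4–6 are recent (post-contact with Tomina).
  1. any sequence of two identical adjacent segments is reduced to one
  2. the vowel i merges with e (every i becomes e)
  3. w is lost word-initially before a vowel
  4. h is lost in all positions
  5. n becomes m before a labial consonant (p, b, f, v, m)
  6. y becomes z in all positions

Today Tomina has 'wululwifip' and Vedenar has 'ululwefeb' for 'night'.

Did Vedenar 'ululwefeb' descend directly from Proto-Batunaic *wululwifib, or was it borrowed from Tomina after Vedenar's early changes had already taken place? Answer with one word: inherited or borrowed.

inherited

If inherited, *wululwifib would pass through all of Vedenar's changes:
Vedenar: *wululwifib
  wululwifib (rule 1 does not apply)
  wululwifib → wululwefeb   [vowel merger]
  wululwefeb → ululwefeb   [glide loss]
  ululwefeb (rule 4 does not apply)
  ululwefeb (rule 5 does not apply)
  ululwefeb (rule 6 does not apply)
  giving Vedenar ululwefeb.
If borrowed from Tomina 'wululwifip' after the early changes, it would undergo only the recent ones:
  rule 4 (h-loss): no change (wululwifip)
  rule 5 (nasal place assimilation): no change (wululwifip)
  rule 6 (unconditioned shift): no change (wululwifip)
  ⇒ as a loan: wululwifip
Vedenar 'ululwefeb' matches the inherited outcome exactly, so it is an inherited cognate, not a loan.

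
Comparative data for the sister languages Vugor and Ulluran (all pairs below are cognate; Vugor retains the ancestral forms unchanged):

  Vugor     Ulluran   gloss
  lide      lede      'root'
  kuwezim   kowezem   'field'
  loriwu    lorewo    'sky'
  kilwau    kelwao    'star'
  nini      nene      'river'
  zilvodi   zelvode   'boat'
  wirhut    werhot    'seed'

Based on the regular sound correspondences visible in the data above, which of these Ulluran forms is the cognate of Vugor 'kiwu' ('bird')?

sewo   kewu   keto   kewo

lide ~ lede, loriwu ~ lorewo — Vugor i corresponds to Ulluran e after a consonant, before a consonant other than r, m, n, p, b, f, v.
loriwu ~ lorewo — Vugor u corresponds to Ulluran o word-finally.
Applying these to Vugor 'kiwu':
  kiwu → kewu   (i→e after a consonant, before a consonant other than r, m, n, p, b, f, v)
  kewu → kewo   (u→o word-finally)
So the Ulluran cognate is 'kewo'.

kewo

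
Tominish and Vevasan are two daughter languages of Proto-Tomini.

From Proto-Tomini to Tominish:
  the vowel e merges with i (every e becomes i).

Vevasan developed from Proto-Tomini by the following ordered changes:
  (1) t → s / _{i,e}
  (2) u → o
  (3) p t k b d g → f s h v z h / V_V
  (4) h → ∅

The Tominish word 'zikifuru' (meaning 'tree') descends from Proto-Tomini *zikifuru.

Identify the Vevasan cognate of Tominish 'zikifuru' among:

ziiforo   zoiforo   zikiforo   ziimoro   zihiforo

ziiforo

Vevasan: start from *zikifuru.
  rule 1: no change — zikifuru
  rule 2 (vowel merger): zikifuru → zikiforo
  rule 3 (intervocalic lenition): zikiforo → zihiforo
  rule 4 (h-loss): zihiforo → ziiforo
  ⇒ Vevasan ziiforo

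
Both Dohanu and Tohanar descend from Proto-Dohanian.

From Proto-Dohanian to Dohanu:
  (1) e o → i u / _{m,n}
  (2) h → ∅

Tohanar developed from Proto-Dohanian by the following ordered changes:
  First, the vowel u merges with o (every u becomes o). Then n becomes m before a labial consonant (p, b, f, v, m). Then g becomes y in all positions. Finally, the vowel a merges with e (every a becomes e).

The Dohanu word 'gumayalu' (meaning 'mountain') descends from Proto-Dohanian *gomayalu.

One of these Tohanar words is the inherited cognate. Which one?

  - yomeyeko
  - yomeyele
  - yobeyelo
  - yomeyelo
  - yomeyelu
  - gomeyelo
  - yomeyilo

Tohanar: *gomayalu > gomayalo > yomayalo > yomeyelo  (by vowel merger, unconditioned shift, vowel merger)
Among the options, 'yomeyelo' alone shows every Tohanar change applied in order.

yomeyelo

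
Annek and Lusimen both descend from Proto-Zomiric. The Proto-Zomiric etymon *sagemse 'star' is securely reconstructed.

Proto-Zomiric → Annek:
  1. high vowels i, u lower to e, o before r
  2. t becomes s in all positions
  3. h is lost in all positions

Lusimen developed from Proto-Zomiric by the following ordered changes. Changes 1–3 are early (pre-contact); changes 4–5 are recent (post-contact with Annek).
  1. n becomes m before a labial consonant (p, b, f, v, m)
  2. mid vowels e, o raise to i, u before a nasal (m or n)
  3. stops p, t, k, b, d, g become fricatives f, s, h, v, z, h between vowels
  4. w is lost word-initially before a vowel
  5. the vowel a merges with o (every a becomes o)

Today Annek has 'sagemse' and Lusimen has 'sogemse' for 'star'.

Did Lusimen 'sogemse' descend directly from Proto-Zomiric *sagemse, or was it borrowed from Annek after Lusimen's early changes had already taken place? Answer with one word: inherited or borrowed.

borrowed

If inherited, *sagemse would pass through all of Lusimen's changes:
Lusimen: start from *sagemse.
  rule 1: no change — sagemse
  rule 2 (pre-nasal raising): sagemse → sagimse
  rule 3 (intervocalic lenition): sagimse → sahimse
  rule 4: no change — sahimse
  rule 5 (vowel merger): sahimse → sohimse
  ⇒ Lusimen sohimse
If borrowed from Annek 'sagemse' after the early changes, it would undergo only the recent ones:
  rule 4 (glide loss): no change (sagemse)
  rule 5 (vowel merger): sagemse → sogemse
  ⇒ as a loan: sogemse
Lusimen 'sogemse' matches the loan outcome 'sogemse', not the inherited 'sohimse' — it skipped the early Lusimen changes, so it was borrowed from Annek.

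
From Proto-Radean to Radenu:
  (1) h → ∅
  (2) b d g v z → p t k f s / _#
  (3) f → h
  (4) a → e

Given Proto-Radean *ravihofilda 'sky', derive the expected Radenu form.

Radenu: *ravihofilda > raviofilda > raviohilda > reviohilde  (by h-loss, unconditioned shift, vowel merger)

reviohilde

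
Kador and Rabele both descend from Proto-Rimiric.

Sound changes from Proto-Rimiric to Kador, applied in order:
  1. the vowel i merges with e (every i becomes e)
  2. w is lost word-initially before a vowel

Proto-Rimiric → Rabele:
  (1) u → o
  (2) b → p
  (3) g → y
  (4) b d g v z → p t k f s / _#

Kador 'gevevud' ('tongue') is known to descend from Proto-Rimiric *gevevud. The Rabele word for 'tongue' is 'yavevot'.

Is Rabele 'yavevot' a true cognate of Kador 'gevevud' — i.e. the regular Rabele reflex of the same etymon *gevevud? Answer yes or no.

no

Derive the expected Rabele reflex of *gevevud:
Rabele: *gevevud > gevevod > yevevod > yevevot  (by vowel merger, unconditioned shift, final devoicing)
The regular Rabele reflex would be 'yevevot', but the attested form is 'yavevot'. The correspondence is irregular, so they are not cognates (the Rabele form has a different source).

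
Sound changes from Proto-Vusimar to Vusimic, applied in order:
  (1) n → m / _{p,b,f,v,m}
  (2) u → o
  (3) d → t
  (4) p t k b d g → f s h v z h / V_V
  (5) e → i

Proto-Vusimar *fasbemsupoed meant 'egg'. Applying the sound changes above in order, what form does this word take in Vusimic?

fasbimsofoit

Vusimic: *fasbemsupoed > fasbemsopoed > fasbemsopoet > fasbemsofoet > fasbimsofoit  (by vowel merger, unconditioned shift, intervocalic lenition, vowel merger)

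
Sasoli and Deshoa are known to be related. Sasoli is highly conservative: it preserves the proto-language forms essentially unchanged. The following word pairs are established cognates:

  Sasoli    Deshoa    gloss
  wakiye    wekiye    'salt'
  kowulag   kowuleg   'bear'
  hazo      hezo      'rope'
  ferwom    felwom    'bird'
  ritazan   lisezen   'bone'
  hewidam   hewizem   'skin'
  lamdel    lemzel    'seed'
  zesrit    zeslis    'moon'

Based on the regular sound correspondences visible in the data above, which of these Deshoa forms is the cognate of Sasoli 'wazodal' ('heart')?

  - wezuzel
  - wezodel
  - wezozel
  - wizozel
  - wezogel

wezozel

wakiye ~ wekiye, kowulag ~ kowuleg — Sasoli a corresponds to Deshoa e after a consonant, before a consonant other than r, m, n, p, b, f, v.
hewidam ~ hewizem — Sasoli d corresponds to Deshoa z between vowels (before a back vowel).
Applying these to Sasoli 'wazodal':
  wazodal → wezodal   (a→e after a consonant, before a consonant other than r, m, n, p, b, f, v)
  wezodal → wezozal   (d→z between vowels (before a back vowel))
  wezozal → wezozel   (a→e after a consonant, before a consonant other than r, m, n, p, b, f, v)
So the Deshoa cognate is 'wezozel'.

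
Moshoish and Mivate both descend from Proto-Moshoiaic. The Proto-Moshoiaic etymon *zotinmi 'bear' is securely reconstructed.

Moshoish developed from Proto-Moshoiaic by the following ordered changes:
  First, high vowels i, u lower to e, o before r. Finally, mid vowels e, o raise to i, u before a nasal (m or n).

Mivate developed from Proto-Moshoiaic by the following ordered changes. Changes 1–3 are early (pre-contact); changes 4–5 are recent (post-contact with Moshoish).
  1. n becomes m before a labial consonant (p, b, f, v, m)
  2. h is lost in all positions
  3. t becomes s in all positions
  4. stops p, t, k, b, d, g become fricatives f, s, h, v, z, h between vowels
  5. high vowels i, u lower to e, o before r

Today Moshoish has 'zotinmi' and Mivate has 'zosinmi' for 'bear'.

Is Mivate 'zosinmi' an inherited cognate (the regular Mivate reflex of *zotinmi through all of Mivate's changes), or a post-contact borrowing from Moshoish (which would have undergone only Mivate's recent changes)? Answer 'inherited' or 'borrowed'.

borrowed

If inherited, *zotinmi would pass through all of Mivate's changes:
Mivate: start from *zotinmi.
  rule 1 (nasal place assimilation): zotinmi → zotimmi
  rule 2: no change — zotimmi
  rule 3 (unconditioned shift): zotimmi → zosimmi
  rule 4: no change — zosimmi
  rule 5: no change — zosimmi
  ⇒ Mivate zosimmi
If borrowed from Moshoish 'zotinmi' after the early changes, it would undergo only the recent ones:
  rule 4 (intervocalic lenition): zotinmi → zosinmi
  rule 5 (pre-rhotic lowering): no change (zosinmi)
  ⇒ as a loan: zosinmi
Mivate 'zosinmi' matches the loan outcome 'zosinmi', not the inherited 'zosimmi' — it skipped the early Mivate changes, so it was borrowed from Moshoish.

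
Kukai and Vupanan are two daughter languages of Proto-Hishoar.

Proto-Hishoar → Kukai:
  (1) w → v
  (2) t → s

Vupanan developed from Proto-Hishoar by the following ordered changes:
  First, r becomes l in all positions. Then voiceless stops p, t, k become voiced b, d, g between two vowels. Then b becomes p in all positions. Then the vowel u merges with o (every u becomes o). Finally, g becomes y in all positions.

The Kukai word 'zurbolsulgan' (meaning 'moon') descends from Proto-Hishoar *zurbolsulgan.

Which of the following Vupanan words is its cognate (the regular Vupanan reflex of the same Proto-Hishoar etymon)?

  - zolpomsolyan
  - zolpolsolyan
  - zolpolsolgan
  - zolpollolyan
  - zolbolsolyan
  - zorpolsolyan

Vupanan: *zurbolsulgan
  zurbolsulgan → zulbolsulgan   [unconditioned shift]
  zulbolsulgan (rule 2 does not apply)
  zulbolsulgan → zulpolsulgan   [unconditioned shift]
  zulpolsulgan → zolpolsolgan   [vowel merger]
  zolpolsolgan → zolpolsolyan   [unconditioned shift]
  giving Vupanan zolpolsolyan.

zolpolsolyan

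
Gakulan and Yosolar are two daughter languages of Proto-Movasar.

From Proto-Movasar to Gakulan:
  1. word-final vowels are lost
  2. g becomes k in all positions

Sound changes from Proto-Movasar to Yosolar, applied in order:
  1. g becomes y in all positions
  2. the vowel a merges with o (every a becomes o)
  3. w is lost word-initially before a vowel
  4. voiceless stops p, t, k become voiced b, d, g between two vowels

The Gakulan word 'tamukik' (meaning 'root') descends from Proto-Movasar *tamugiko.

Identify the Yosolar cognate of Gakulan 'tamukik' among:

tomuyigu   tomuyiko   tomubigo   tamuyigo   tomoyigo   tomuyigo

Yosolar: *tamugiko
  tamugiko → tamuyiko   [unconditioned shift]
  tamuyiko → tomuyiko   [vowel merger]
  tomuyiko (rule 3 does not apply)
  tomuyiko → tomuyigo   [intervocalic voicing]
  giving Yosolar tomuyigo.
Only 'tomuyigo' matches the regular Yosolar development of *tamugiko.

tomuyigo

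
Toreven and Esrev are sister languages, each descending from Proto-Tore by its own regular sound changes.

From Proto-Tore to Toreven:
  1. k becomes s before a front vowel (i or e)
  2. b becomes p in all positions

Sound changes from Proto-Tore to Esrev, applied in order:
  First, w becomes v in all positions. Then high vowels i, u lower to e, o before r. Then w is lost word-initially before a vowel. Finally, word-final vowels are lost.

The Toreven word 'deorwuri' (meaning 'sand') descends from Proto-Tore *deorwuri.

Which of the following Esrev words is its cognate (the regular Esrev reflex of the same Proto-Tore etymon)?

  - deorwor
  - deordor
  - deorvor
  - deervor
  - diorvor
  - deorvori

Esrev: start from *deorwuri.
  rule 1 (unconditioned shift): deorwuri → deorvuri
  rule 2 (pre-rhotic lowering): deorvuri → deorvori
  rule 3: no change — deorvori
  rule 4 (apocope): deorvori → deorvor
  ⇒ Esrev deorvor
Among the options, 'deorvor' alone shows every Esrev change applied in order.

deorvor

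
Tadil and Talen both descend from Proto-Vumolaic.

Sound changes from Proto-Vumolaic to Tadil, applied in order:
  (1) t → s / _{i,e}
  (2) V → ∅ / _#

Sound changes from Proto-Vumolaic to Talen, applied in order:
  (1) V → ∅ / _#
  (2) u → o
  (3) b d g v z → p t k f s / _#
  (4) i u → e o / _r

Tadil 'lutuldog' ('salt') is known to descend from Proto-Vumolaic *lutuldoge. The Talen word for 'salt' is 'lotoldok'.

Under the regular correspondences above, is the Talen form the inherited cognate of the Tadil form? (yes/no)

Derive the expected Talen reflex of *lutuldoge:
Talen: *lutuldoge
  lutuldoge → lutuldog   [apocope]
  lutuldog → lotoldog   [vowel merger]
  lotoldog → lotoldok   [final devoicing]
  lotoldok (rule 4 does not apply)
  giving Talen lotoldok.
Talen 'lotoldok' matches the regular reflex exactly, so the pair is cognate.

yes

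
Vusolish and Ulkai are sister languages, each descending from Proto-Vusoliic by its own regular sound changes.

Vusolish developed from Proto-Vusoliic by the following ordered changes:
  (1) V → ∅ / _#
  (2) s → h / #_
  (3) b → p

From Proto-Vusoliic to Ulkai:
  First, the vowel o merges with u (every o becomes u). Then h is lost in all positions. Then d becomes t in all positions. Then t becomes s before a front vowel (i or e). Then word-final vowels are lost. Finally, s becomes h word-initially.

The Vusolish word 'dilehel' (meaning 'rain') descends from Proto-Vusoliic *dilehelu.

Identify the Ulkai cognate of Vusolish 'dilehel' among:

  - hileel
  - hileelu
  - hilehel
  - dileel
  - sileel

Ulkai: *dilehelu
  dilehelu (rule 1 does not apply)
  dilehelu → dileelu   [h-loss]
  dileelu → tileelu   [unconditioned shift]
  tileelu → sileelu   [palatalisation]
  sileelu → sileel   [apocope]
  sileel → hileel   [debuccalisation]
  giving Ulkai hileel.

hileel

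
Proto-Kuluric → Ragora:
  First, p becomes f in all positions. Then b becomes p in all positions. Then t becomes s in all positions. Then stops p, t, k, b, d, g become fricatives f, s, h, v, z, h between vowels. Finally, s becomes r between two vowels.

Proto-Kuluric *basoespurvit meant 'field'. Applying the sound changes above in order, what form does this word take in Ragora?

Ragora: *basoespurvit > basoesfurvit > pasoesfurvit > pasoesfurvis > paroesfurvis  (by unconditioned shift, unconditioned shift, unconditioned shift, rhotacism)

paroesfurvis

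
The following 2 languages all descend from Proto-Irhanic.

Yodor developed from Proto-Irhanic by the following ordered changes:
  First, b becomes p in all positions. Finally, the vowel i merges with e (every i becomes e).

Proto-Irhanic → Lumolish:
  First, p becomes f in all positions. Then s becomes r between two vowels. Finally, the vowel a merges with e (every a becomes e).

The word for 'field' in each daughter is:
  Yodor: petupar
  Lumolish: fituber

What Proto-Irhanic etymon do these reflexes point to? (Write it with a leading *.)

Position 2: Yodor has e, Lumolish has i. Lumolish preserves i here (none of its changes turn any other segment into i), so the proto-segment is *i.
Position 6: Yodor has a, Lumolish has e. Yodor preserves a here (none of its changes turn any other segment into a), so the proto-segment is *a.
Position 1: Yodor has p, Lumolish has f. Taking the neighbouring segments as reconstructed: Yodor p could go back to *p or *b; Lumolish f could go back to *p or *f — the one source consistent with every daughter is *p.
Continuing position by position gives *pitubar; check it forward:
Yodor: *pitubar
  pitubar → pitupar   [unconditioned shift]
  pitupar → petupar   [vowel merger]
  giving Yodor petupar.
Lumolish: *pitubar
  pitubar → fitubar   [unconditioned shift]
  fitubar (rule 2 does not apply)
  fitubar → fituber   [vowel merger]
  giving Lumolish fituber.
*pitubar is the unique common source.

*pitubar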